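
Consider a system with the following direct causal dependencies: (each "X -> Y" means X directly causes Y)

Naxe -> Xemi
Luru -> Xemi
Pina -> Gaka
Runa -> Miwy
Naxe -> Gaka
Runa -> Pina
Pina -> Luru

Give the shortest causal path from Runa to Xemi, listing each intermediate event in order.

Runa → Pina
Pina → Luru
Luru → Xemi
Length: 3 steps.

Runa → Pina → Luru → Xemi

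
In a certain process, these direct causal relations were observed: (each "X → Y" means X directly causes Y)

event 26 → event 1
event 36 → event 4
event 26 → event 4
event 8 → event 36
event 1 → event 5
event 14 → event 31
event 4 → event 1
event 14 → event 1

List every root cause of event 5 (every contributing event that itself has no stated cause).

event 14, event 26, event 8

Tracing upstream from event 5: event 5 ← event 1 ← event 14.
A separate upstream branch: event 5 ← event 1 ← event 4 ← event 36 ← event 8.
A separate upstream branch: event 5 ← event 1 ← event 26.
Each of those chain origins has no stated cause.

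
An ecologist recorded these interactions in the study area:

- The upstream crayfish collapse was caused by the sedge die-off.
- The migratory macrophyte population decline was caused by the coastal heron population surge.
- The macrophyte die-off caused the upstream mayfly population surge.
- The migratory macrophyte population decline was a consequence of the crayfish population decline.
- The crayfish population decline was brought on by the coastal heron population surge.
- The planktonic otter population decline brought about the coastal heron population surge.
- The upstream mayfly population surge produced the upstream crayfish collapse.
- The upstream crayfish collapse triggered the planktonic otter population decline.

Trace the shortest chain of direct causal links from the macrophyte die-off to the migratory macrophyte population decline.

the macrophyte die-off → the upstream mayfly population surge
the upstream mayfly population surge → the upstream crayfish collapse
the upstream crayfish collapse → the planktonic otter population decline
the planktonic otter population decline → the coastal heron population surge
the coastal heron population surge → the migratory macrophyte population decline
Length: 5 steps.

the macrophyte die-off → the upstream mayfly population surge → the upstream crayfish collapse → the planktonic otter population decline → the coastal heron population surge → the migratory macrophyte population decline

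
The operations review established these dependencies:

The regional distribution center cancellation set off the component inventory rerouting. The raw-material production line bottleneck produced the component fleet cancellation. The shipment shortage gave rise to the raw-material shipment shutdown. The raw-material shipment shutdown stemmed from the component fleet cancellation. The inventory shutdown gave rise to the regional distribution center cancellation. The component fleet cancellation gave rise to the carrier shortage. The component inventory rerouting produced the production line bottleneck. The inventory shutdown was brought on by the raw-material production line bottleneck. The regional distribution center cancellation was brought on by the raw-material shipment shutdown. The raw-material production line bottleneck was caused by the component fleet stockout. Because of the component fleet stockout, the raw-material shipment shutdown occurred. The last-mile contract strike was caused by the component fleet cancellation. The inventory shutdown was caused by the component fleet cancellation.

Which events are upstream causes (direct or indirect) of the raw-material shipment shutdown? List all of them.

Immediate causes of the raw-material shipment shutdown: the component fleet stockout, the component fleet cancellation, the shipment shortage.
Further upstream: the raw-material production line bottleneck.

the component fleet cancellation, the component fleet stockout, the raw-material production line bottleneck, the shipment shortage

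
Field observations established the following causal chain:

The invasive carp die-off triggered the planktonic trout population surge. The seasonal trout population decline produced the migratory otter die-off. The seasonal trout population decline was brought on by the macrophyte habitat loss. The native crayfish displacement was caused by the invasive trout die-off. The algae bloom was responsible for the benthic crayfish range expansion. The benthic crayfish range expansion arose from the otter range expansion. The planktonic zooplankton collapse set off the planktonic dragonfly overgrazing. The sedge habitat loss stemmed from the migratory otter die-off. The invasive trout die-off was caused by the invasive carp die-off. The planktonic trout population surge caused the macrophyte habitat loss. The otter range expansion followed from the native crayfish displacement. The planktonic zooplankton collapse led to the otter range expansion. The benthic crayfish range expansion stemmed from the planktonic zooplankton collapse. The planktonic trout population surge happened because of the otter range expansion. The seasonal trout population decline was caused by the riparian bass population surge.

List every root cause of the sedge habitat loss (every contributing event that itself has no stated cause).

Tracing upstream from the sedge habitat loss: the sedge habitat loss ← the migratory otter die-off ← the seasonal trout population decline ← the macrophyte habitat loss ← the planktonic trout population surge ← the otter range expansion ← the planktonic zooplankton collapse.
A separate upstream branch: the sedge habitat loss ← the migratory otter die-off ← the seasonal trout population decline ← the macrophyte habitat loss ← the planktonic trout population surge ← the invasive carp die-off.
A separate upstream branch: the sedge habitat loss ← the migratory otter die-off ← the seasonal trout population decline ← the riparian bass population surge.
Each of those chain origins has no stated cause.

the invasive carp die-off, the planktonic zooplankton collapse, the riparian bass population surge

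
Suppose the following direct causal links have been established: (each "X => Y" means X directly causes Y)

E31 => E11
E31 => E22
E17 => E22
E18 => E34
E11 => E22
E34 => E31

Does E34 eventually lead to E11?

There is a causal chain: E34 → E31 → E11.

Yes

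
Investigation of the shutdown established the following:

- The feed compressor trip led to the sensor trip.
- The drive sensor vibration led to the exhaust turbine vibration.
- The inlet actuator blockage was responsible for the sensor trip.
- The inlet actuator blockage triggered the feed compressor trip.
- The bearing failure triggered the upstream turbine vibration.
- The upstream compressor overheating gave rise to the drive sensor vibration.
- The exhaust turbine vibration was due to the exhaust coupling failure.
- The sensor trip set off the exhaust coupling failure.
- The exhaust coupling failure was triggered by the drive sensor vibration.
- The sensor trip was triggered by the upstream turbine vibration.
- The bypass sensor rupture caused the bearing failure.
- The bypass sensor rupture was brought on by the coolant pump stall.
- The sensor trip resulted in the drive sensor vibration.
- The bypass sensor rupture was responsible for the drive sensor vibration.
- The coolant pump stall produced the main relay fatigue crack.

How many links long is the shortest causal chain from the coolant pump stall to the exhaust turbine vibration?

3

Shortest chain: the coolant pump stall → the bypass sensor rupture → the drive sensor vibration → the exhaust turbine vibration.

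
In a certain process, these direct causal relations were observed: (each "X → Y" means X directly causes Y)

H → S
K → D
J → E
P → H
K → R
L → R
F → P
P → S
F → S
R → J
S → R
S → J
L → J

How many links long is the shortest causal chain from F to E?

Shortest chain: F → S → J → E.

3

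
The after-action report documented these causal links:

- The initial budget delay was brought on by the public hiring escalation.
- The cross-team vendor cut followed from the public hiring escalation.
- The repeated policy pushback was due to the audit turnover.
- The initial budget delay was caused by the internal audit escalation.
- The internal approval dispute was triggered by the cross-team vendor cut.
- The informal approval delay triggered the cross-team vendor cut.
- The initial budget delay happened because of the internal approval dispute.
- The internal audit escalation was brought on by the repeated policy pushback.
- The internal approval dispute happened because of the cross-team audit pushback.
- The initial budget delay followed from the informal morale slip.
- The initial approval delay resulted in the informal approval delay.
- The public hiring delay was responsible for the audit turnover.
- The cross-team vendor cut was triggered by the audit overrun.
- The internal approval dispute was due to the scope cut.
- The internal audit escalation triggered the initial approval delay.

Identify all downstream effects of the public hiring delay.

Direct effects: the audit turnover.
2 steps out: the repeated policy pushback.
3 steps out: the internal audit escalation.
4 steps out: the initial approval delay, the initial budget delay.
5 steps out: the informal approval delay.
6 steps out: the cross-team vendor cut.
7 steps out: the internal approval dispute.
Not reachable from it: the cross-team audit pushback, the informal morale slip, the public hiring escalation, the audit overrun, the scope cut.

the audit turnover, the cross-team vendor cut, the informal approval delay, the initial approval delay, the initial budget delay, the internal approval dispute, the internal audit escalation, the repeated policy pushback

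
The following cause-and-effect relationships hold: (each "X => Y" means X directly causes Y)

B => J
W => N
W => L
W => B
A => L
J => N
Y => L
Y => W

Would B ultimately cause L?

B leads to J, N; L is not among them.

No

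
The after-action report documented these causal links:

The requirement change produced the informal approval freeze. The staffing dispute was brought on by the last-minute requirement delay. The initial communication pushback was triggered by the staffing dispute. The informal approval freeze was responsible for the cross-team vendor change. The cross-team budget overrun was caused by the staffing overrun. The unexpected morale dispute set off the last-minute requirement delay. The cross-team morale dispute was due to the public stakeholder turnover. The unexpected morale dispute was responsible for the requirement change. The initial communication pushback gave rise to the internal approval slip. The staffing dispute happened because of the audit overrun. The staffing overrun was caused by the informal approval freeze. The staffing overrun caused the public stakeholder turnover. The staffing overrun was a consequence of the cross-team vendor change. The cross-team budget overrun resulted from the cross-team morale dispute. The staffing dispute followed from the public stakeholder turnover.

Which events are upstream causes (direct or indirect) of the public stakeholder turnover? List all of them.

Immediate cause of the public stakeholder turnover: the staffing overrun.
Further upstream: the unexpected morale dispute, the requirement change, the informal approval freeze, the cross-team vendor change.

the cross-team vendor change, the informal approval freeze, the requirement change, the staffing overrun, the unexpected morale dispute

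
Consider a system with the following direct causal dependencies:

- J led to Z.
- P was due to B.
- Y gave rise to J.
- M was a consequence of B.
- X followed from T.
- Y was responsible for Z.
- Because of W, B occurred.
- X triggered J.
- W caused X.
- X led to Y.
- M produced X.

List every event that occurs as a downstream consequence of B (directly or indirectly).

Direct effects: P, M.
2 steps out: X.
3 steps out: Y, J.
4 steps out: Z.
Not reachable from it: W, T.

J, M, P, X, Y, Z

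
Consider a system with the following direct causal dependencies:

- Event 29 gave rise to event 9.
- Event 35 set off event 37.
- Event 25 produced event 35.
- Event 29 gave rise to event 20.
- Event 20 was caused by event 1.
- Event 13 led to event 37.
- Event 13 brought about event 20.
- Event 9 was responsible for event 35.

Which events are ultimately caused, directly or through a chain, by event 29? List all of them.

Direct effects: event 9, event 20.
2 steps out: event 35.
3 steps out: event 37.
Not reachable from it: event 25, event 13, event 1.

event 20, event 35, event 37, event 9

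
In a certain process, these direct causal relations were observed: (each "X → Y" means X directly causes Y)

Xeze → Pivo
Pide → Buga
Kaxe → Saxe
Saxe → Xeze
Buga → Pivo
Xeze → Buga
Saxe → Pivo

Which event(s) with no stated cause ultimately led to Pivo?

Tracing upstream from Pivo: Pivo ← Saxe ← Kaxe.
A separate upstream branch: Pivo ← Buga ← Pide.
Each of those chain origins has no stated cause.

Kaxe, Pide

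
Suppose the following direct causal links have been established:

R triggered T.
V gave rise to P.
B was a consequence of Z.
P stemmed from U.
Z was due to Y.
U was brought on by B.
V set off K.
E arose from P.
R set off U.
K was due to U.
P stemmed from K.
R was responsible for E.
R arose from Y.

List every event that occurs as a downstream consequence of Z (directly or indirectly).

Direct effects: B.
2 steps out: U.
3 steps out: K, P.
4 steps out: E.
Not reachable from it: Y, R, T, V.

B, E, K, P, U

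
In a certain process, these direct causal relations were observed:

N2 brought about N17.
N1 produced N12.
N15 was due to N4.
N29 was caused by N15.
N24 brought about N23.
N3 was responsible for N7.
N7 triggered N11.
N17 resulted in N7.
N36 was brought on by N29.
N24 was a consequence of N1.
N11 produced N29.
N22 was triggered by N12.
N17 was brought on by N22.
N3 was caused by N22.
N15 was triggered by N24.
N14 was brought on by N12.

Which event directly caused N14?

N12

Upstream contributors include N1, but only N12 feeds directly into N14.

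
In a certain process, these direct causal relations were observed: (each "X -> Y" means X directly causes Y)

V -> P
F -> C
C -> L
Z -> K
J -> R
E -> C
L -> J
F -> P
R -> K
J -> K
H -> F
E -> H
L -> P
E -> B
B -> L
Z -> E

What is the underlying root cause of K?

Tracing upstream from K: K ← Z.
Z has no stated cause, so it is the root.

Z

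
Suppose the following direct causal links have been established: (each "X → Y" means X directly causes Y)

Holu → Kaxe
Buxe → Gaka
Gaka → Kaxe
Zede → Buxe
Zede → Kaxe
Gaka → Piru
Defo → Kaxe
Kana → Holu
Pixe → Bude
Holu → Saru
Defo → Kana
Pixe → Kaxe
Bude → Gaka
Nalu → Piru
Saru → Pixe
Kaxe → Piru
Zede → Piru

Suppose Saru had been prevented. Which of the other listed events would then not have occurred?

Downstream of Saru: Pixe, Bude, Gaka, Kaxe, Piru.
Of those, still caused via another path: Gaka, Kaxe, Piru.
The remainder have no surviving cause.

Bude, Pixe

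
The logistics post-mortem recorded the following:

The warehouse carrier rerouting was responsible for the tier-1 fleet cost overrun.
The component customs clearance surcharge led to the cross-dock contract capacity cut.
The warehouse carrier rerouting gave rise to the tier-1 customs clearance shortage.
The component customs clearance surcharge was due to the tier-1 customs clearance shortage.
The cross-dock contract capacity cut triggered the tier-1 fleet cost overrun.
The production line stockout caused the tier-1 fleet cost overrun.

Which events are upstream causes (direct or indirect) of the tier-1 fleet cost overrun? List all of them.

the component customs clearance surcharge, the cross-dock contract capacity cut, the production line stockout, the tier-1 customs clearance shortage, the warehouse carrier rerouting

Immediate causes of the tier-1 fleet cost overrun: the warehouse carrier rerouting, the production line stockout, the cross-dock contract capacity cut.
Further upstream: the tier-1 customs clearance shortage, the component customs clearance surcharge.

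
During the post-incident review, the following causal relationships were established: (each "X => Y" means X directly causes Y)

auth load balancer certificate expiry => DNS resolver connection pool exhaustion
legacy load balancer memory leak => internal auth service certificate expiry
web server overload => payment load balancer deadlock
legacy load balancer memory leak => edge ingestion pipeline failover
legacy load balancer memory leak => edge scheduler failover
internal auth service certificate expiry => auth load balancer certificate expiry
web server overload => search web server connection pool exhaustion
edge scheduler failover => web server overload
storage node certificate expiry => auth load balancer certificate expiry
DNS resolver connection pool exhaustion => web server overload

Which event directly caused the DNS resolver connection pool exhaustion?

Upstream contributors include the legacy load balancer memory leak, the internal auth service certificate expiry, the storage node certificate expiry, but only the auth load balancer certificate expiry feeds directly into the DNS resolver connection pool exhaustion.

the auth load balancer certificate expiry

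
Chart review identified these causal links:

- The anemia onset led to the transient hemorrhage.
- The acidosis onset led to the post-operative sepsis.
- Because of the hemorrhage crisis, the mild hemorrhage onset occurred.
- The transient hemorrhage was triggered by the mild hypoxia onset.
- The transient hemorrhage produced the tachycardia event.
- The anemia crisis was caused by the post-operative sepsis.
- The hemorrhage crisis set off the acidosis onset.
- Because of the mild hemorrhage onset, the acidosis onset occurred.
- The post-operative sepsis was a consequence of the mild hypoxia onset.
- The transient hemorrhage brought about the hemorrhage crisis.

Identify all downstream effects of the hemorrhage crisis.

Direct effects: the mild hemorrhage onset, the acidosis onset.
2 steps out: the post-operative sepsis.
3 steps out: the anemia crisis.
Not reachable from it: the mild hypoxia onset, the transient hemorrhage, the tachycardia event, the anemia onset.

the acidosis onset, the anemia crisis, the mild hemorrhage onset, the post-operative sepsis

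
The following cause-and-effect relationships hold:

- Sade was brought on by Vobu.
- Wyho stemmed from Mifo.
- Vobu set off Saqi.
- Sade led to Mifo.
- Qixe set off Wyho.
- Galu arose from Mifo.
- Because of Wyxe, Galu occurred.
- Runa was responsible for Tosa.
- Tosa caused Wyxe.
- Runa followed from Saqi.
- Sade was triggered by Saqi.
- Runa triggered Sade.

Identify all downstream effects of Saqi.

Direct effects: Runa, Sade.
2 steps out: Mifo, Tosa.
3 steps out: Wyho, Wyxe, Galu.
Not reachable from it: Vobu, Qixe.

Galu, Mifo, Runa, Sade, Tosa, Wyho, Wyxe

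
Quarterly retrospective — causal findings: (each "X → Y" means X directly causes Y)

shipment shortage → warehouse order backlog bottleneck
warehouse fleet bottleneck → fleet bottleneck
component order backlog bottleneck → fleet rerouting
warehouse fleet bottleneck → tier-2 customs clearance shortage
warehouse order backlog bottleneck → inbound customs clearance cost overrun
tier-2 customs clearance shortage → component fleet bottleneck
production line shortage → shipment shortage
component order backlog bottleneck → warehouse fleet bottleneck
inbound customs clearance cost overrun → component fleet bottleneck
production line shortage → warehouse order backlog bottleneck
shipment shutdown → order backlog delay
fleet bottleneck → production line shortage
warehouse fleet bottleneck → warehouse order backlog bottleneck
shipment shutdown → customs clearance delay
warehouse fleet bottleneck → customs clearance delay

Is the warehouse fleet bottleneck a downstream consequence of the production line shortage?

The production line shortage leads to the shipment shortage, the warehouse order backlog bottleneck, the inbound customs clearance cost overrun, the component fleet bottleneck; the warehouse fleet bottleneck is not among them.

No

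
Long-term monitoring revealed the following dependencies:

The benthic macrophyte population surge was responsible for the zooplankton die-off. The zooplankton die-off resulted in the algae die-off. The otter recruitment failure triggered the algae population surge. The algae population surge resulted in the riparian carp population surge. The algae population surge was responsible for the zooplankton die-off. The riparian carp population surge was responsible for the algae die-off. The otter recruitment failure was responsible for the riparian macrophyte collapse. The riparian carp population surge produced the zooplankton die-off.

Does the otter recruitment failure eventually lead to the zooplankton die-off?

There is a causal chain: the otter recruitment failure → the algae population surge → the zooplankton die-off.

Yes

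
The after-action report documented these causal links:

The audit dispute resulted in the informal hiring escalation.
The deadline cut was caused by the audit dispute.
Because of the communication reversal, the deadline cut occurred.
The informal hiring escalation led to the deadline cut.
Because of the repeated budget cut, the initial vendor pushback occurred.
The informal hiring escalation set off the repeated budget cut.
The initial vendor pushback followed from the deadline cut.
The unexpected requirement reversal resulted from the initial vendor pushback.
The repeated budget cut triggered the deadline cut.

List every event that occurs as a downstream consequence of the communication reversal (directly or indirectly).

the deadline cut, the initial vendor pushback, the unexpected requirement reversal

Direct effects: the deadline cut.
2 steps out: the initial vendor pushback.
3 steps out: the unexpected requirement reversal.
Not reachable from it: the audit dispute, the informal hiring escalation, the repeated budget cut.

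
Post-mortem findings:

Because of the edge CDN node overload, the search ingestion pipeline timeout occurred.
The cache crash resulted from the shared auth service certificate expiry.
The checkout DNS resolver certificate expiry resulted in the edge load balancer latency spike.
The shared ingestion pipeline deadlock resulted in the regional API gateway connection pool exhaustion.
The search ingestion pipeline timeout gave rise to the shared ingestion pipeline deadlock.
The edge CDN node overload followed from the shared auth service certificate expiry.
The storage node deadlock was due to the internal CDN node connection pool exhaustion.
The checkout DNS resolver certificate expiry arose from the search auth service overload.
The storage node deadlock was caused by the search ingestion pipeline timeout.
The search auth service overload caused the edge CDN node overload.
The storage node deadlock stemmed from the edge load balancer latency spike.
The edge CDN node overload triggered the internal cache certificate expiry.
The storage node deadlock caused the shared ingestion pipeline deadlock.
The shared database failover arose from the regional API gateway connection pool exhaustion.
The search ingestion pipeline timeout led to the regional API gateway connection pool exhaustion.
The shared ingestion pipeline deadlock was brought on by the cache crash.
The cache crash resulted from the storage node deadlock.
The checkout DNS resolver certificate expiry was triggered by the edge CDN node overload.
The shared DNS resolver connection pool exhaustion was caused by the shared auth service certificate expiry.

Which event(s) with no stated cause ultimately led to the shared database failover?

Tracing upstream from the shared database failover: the shared database failover ← the regional API gateway connection pool exhaustion ← the search ingestion pipeline timeout ← the edge CDN node overload ← the search auth service overload.
A separate upstream branch: the shared database failover ← the regional API gateway connection pool exhaustion ← the search ingestion pipeline timeout ← the edge CDN node overload ← the shared auth service certificate expiry.
A separate upstream branch: the shared database failover ← the regional API gateway connection pool exhaustion ← the shared ingestion pipeline deadlock ← the storage node deadlock ← the internal CDN node connection pool exhaustion.
Each of those chain origins has no stated cause.

the internal CDN node connection pool exhaustion, the search auth service overload, the shared auth service certificate expiry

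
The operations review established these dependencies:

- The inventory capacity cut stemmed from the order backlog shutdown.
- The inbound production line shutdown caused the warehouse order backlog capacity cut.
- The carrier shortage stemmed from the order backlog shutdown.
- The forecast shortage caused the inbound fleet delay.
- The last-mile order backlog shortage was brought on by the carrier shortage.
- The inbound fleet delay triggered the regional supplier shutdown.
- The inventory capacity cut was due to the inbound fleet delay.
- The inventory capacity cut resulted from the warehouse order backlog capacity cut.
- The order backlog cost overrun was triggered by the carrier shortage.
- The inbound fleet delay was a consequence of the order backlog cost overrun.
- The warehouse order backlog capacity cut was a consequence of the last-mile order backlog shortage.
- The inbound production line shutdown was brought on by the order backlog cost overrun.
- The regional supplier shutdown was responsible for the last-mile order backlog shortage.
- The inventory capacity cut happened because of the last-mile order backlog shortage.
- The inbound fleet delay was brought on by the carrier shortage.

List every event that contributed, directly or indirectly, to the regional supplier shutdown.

the carrier shortage, the forecast shortage, the inbound fleet delay, the order backlog cost overrun, the order backlog shutdown

Immediate cause of the regional supplier shutdown: the inbound fleet delay.
Further upstream: the forecast shortage, the order backlog shutdown, the carrier shortage, the order backlog cost overrun.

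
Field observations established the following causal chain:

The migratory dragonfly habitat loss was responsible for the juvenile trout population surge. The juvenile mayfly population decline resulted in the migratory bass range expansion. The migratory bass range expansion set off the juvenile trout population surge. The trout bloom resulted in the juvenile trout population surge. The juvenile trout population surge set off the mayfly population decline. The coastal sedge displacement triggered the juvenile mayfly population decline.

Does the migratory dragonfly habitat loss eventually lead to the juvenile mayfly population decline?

No

The migratory dragonfly habitat loss leads to the juvenile trout population surge, the mayfly population decline; the juvenile mayfly population decline is not among them.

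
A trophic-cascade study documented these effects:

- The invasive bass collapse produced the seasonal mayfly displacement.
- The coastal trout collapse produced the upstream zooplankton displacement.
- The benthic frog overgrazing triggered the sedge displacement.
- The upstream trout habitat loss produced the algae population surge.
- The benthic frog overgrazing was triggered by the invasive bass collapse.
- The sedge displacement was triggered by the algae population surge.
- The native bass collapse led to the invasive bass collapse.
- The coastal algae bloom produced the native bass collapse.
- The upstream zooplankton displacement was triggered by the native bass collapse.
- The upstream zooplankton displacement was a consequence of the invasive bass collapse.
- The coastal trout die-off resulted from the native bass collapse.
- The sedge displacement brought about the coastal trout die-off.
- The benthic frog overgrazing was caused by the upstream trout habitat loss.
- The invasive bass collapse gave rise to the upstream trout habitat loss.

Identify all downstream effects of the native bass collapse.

Direct effects: the invasive bass collapse, the upstream zooplankton displacement, the coastal trout die-off.
2 steps out: the upstream trout habitat loss, the seasonal mayfly displacement, the benthic frog overgrazing.
3 steps out: the algae population surge, the sedge displacement.
Not reachable from it: the coastal algae bloom, the coastal trout collapse.

the algae population surge, the benthic frog overgrazing, the coastal trout die-off, the invasive bass collapse, the seasonal mayfly displacement, the sedge displacement, the upstream trout habitat loss, the upstream zooplankton displacement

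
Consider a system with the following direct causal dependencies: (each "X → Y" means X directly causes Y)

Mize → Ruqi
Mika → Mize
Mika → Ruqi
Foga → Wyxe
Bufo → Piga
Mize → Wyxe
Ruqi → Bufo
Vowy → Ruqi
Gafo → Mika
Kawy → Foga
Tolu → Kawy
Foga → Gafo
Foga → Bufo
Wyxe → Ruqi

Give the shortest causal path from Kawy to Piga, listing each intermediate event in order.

Kawy → Foga
Foga → Bufo
Bufo → Piga
Length: 3 steps.

Kawy → Foga → Bufo → Piga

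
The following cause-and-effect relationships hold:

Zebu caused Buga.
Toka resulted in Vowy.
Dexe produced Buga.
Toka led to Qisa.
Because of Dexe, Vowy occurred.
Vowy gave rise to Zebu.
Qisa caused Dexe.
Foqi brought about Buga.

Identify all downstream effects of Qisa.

Direct effects: Dexe.
2 steps out: Vowy, Buga.
3 steps out: Zebu.
Not reachable from it: Toka, Foqi.

Buga, Dexe, Vowy, Zebu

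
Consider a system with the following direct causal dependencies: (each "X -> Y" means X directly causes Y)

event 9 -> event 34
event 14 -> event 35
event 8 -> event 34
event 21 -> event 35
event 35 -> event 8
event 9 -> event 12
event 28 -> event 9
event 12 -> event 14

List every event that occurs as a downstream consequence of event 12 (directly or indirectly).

event 14, event 34, event 35, event 8

Direct effects: event 14.
2 steps out: event 35.
3 steps out: event 8.
4 steps out: event 34.
Not reachable from it: event 28, event 9, event 21.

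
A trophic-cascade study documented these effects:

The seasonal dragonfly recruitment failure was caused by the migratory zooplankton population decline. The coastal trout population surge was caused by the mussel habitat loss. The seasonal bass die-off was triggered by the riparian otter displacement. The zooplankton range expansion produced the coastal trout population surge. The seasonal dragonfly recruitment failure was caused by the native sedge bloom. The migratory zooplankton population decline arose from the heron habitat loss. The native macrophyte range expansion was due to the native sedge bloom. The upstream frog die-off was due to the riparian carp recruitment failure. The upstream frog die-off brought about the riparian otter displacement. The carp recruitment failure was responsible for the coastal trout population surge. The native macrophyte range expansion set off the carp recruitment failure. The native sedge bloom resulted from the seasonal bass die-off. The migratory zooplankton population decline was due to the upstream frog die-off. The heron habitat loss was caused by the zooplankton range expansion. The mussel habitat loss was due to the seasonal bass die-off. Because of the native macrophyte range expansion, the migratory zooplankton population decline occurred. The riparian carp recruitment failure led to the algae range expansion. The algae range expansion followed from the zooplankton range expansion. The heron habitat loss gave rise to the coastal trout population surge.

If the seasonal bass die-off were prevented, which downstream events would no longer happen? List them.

Downstream of the seasonal bass die-off: the native sedge bloom, the native macrophyte range expansion, the migratory zooplankton population decline, the carp recruitment failure, the mussel habitat loss, the coastal trout population surge, the seasonal dragonfly recruitment failure.
Of those, still caused via another path: the migratory zooplankton population decline, the coastal trout population surge, the seasonal dragonfly recruitment failure.
The remainder have no surviving cause.

the carp recruitment failure, the mussel habitat loss, the native macrophyte range expansion, the native sedge bloom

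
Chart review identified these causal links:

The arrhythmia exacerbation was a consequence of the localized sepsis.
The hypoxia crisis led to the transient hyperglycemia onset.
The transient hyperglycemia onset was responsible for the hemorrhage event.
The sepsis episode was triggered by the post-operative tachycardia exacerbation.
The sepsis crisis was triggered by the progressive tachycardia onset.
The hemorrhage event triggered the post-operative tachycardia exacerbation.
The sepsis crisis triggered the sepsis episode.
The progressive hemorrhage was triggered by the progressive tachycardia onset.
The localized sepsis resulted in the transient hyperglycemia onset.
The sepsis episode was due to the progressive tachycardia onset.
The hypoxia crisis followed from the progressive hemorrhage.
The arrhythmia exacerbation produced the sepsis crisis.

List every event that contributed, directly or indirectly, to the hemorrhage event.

the hypoxia crisis, the localized sepsis, the progressive hemorrhage, the progressive tachycardia onset, the transient hyperglycemia onset

Immediate cause of the hemorrhage event: the transient hyperglycemia onset.
Further upstream: the localized sepsis, the progressive tachycardia onset, the progressive hemorrhage, the hypoxia crisis.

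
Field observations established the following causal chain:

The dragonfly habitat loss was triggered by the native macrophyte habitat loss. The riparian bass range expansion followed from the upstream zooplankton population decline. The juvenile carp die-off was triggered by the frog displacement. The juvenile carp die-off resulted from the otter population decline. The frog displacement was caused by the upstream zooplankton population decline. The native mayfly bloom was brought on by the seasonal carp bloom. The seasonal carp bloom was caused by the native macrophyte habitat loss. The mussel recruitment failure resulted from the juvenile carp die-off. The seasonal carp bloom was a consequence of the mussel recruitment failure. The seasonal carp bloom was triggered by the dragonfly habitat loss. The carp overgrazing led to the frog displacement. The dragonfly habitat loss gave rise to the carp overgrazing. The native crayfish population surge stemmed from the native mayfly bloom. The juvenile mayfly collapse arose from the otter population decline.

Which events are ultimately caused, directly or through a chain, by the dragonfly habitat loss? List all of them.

the carp overgrazing, the frog displacement, the juvenile carp die-off, the mussel recruitment failure, the native crayfish population surge, the native mayfly bloom, the seasonal carp bloom

Direct effects: the carp overgrazing, the seasonal carp bloom.
2 steps out: the frog displacement, the native mayfly bloom.
3 steps out: the juvenile carp die-off, the native crayfish population surge.
4 steps out: the mussel recruitment failure.
Not reachable from it: the upstream zooplankton population decline, the otter population decline, the juvenile mayfly collapse, the native macrophyte habitat loss, the riparian bass range expansion.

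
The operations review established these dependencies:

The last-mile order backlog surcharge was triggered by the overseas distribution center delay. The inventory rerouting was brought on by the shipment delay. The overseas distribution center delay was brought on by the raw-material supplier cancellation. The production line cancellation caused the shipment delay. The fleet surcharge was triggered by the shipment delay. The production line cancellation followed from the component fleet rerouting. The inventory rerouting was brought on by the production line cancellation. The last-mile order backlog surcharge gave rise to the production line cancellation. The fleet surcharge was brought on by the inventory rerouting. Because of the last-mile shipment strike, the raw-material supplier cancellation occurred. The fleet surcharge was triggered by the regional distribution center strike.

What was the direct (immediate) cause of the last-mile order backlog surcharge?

the overseas distribution center delay

Upstream contributors include the last-mile shipment strike, the raw-material supplier cancellation, but only the overseas distribution center delay feeds directly into the last-mile order backlog surcharge.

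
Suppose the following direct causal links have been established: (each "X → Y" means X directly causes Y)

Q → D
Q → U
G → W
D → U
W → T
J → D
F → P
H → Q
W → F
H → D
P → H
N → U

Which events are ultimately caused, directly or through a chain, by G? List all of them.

D, F, H, P, Q, T, U, W

Direct effects: W.
2 steps out: F, T.
3 steps out: P.
4 steps out: H.
5 steps out: Q, D.
6 steps out: U.
Not reachable from it: N, J.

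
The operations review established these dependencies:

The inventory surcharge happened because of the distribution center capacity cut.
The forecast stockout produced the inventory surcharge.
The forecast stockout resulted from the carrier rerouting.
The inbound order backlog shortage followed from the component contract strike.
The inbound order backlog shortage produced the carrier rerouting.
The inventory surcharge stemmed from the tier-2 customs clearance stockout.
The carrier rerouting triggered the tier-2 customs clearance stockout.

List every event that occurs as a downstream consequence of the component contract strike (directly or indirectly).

the carrier rerouting, the forecast stockout, the inbound order backlog shortage, the inventory surcharge, the tier-2 customs clearance stockout

Direct effects: the inbound order backlog shortage.
2 steps out: the carrier rerouting.
3 steps out: the tier-2 customs clearance stockout, the forecast stockout.
4 steps out: the inventory surcharge.
Not reachable from it: the distribution center capacity cut.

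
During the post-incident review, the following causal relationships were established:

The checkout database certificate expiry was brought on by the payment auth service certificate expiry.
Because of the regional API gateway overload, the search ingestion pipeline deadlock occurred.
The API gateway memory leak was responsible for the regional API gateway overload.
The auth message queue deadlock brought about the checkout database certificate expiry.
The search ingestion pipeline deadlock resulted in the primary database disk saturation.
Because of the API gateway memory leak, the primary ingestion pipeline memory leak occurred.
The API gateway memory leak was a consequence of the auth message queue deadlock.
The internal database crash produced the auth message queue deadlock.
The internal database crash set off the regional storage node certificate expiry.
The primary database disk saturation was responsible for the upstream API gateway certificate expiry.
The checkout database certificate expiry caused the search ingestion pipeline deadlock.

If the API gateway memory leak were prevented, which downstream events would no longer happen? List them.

Downstream of the API gateway memory leak: the regional API gateway overload, the search ingestion pipeline deadlock, the primary ingestion pipeline memory leak, the primary database disk saturation, the upstream API gateway certificate expiry.
Of those, still caused via another path: the search ingestion pipeline deadlock, the primary database disk saturation, the upstream API gateway certificate expiry.
The remainder have no surviving cause.

the primary ingestion pipeline memory leak, the regional API gateway overload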